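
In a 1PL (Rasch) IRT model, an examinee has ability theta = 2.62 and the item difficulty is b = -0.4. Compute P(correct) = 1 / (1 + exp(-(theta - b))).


theta - b = 2.62 - -0.4 = 3.02
exp(-(theta - b)) = exp(-3.02) = 0.0488
P = 1 / (1 + 0.0488)
P = 0.9535

0.9535


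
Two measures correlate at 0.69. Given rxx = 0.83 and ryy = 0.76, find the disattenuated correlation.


r_corrected = rxy / sqrt(rxx * ryy)
= 0.69 / sqrt(0.83 * 0.76)
= 0.69 / sqrt(0.6308)
= 0.69 / 0.794229
r_corrected = 0.8688

0.8688


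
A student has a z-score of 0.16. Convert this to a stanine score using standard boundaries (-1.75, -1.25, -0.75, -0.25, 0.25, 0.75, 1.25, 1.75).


Stanine boundaries: [-1.75, -1.25, -0.75, -0.25, 0.25, 0.75, 1.25, 1.75]
z = 0.16
Check each boundary:
  z >= -1.75 -> could be stanine 2
  z >= -1.25 -> could be stanine 3
  z >= -0.75 -> could be stanine 4
  z >= -0.25 -> could be stanine 5
  z < 0.25
  z < 0.75
  z < 1.25
  z < 1.75
Highest qualifying boundary gives stanine = 5

5


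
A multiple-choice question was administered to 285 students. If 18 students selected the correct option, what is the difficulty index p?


Item difficulty p = number correct / total examinees
p = 18 / 285
p = 0.0632

0.0632


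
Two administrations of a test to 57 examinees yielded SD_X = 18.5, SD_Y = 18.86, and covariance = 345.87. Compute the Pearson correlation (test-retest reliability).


r = cov(X,Y) / (SD_X * SD_Y)
r = 345.87 / (18.5 * 18.86)
r = 345.87 / 348.91
r = 0.9913

0.9913


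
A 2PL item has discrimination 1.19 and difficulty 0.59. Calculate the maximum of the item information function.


For 2PL, max info at theta = b = 0.59
I_max = a^2 / 4 = 1.19^2 / 4
= 1.4161 / 4
I_max = 0.354

0.354


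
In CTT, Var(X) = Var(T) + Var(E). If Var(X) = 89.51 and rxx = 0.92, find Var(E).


var_true = rxx * var_obs = 0.92 * 89.51 = 82.3492
var_error = var_obs - var_true
var_error = 89.51 - 82.3492
var_error = 7.1608

7.1608


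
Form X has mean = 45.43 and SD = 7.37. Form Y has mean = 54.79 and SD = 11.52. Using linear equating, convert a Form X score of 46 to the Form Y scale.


slope = SD_Y / SD_X = 11.52 / 7.37 ~ 1.5631
intercept = mean_Y - slope * mean_X = 54.79 - (11.52 / 7.37) * 45.43 ~ -16.2213
Y = slope * X + intercept. To avoid rounding drift from the rounded slope/intercept, evaluate the equivalent form Y = mean_Y + SD_Y * (X - mean_X) / SD_X at full precision:
Y = 54.79 + 11.52 * (46 - 45.43) / 7.37
Y = 54.79 + 11.52 * 0.57 / 7.37
Y = 54.79 + 6.5664 / 7.37
Y = 54.79 + 0.891
Y = 55.681

55.681


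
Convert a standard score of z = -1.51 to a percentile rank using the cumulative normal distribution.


CDF(z) = 0.5 * (1 + erf(z/sqrt(2)))
erf(-1.0677) = -0.869
CDF = 0.0655
Percentile rank = 0.0655 * 100 = 6.55

6.55


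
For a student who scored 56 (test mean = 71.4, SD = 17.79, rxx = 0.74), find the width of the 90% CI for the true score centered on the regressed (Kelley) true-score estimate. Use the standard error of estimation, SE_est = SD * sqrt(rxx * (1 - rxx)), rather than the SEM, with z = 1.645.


True score estimate = 0.74*56 + 0.26*71.4 = 60.004
SE_est = SD * sqrt(rxx * (1 - rxx)) = 17.79 * sqrt(0.74 * 0.26) = 17.79 * sqrt(0.1924) = 7.803303
CI = T_est +/- z * SE_est, so width = 2 * z * SE_est = 2 * 1.645 * 7.803303
Width = 25.6729

25.6729


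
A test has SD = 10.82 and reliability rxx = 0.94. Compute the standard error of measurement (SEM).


SEM = SD * sqrt(1 - rxx)
SEM = 10.82 * sqrt(1 - 0.94)
SEM = 10.82 * sqrt(0.06) = 10.82 * 0.244949
SEM = 2.6503

2.6503


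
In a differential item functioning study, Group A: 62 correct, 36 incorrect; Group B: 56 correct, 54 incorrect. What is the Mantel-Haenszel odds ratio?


Odds_A = 62/36 = 1.7222
Odds_B = 56/54 = 1.037
OR = Odds_A / Odds_B = 1.7222 / 1.037
Exactly, OR = (62 * 54) / (36 * 56) = 3348 / 2016
OR = 1.6607

1.6607


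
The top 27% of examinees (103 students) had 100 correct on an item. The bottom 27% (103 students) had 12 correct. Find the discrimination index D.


p_upper = 100/103 = 0.9709
p_lower = 12/103 = 0.1165
D = 0.9709 - 0.1165 = 0.8544

0.8544


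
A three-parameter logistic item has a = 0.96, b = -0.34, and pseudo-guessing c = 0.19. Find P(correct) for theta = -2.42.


logit = 0.96*(-2.42 - -0.34) = -1.9968
P* = 1/(1 + exp(--1.9968)) = 0.1195
P = 0.19 + (1 - 0.19) * 0.1195
P = 0.2868

0.2868


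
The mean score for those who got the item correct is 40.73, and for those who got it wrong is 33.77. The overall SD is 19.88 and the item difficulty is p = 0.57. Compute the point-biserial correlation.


q = 1 - p = 0.43
rpb = ((M1 - M0) / SD) * sqrt(p * q)
rpb = ((40.73 - 33.77) / 19.88) * sqrt(0.57 * 0.43)
rpb = 0.1733

0.1733


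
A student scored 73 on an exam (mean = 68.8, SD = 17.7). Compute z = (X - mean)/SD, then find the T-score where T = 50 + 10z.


z = (X - mean) / SD = (73 - 68.8) / 17.7
z = 4.2 / 17.7
z = 0.2373
T-score = T = 50 + 10z
Carry z at full precision (z = 4.2 / 17.7) into the conversion:
T-score = 50 + 10 * (4.2 / 17.7) = 50 + 42 / 17.7
T-score = 50 + 2.3729
T-score = 52.3729

52.3729


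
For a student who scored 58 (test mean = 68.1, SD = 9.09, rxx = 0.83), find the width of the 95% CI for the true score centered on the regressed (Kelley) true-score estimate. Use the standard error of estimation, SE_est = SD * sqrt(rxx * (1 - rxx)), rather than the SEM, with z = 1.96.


True score estimate = 0.83*58 + 0.17*68.1 = 59.717
SE_est = SD * sqrt(rxx * (1 - rxx)) = 9.09 * sqrt(0.83 * 0.17) = 9.09 * sqrt(0.1411) = 3.414502
CI = T_est +/- z * SE_est, so width = 2 * z * SE_est = 2 * 1.96 * 3.414502
Width = 13.3848

13.3848


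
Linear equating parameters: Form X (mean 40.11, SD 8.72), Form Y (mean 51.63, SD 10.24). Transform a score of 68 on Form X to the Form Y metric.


slope = SD_Y / SD_X = 10.24 / 8.72 ~ 1.1743
intercept = mean_Y - slope * mean_X = 51.63 - (10.24 / 8.72) * 40.11 ~ 4.5283
Y = slope * X + intercept. To avoid rounding drift from the rounded slope/intercept, evaluate the equivalent form Y = mean_Y + SD_Y * (X - mean_X) / SD_X at full precision:
Y = 51.63 + 10.24 * (68 - 40.11) / 8.72
Y = 51.63 + 10.24 * 27.89 / 8.72
Y = 51.63 + 285.5936 / 8.72
Y = 51.63 + 32.7516
Y = 84.3816

84.3816


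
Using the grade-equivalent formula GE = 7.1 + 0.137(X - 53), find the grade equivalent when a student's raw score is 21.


raw - median = 21 - 53 = -32
slope * diff = 0.137 * -32 = -4.384
GE = 7.1 + -4.384
GE = 2.716

2.716


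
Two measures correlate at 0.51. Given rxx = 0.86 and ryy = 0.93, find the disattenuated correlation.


r_corrected = rxy / sqrt(rxx * ryy)
= 0.51 / sqrt(0.86 * 0.93)
= 0.51 / sqrt(0.7998)
= 0.51 / 0.894315
r_corrected = 0.5703

0.5703


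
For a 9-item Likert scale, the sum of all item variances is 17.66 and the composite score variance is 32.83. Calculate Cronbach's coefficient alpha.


alpha = (k/(k-1)) * (1 - sum(si^2)/s_total^2)
= (9/8) * (1 - 17.66/32.83)
alpha = 0.5198

0.5198


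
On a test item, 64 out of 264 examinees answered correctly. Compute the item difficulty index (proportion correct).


Item difficulty p = number correct / total examinees
p = 64 / 264
p = 0.2424

0.2424


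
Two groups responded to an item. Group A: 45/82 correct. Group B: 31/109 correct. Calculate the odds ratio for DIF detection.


Odds_A = 45/37 = 1.2162
Odds_B = 31/78 = 0.3974
OR = Odds_A / Odds_B = 1.2162 / 0.3974
Exactly, OR = (45 * 78) / (37 * 31) = 3510 / 1147
OR = 3.0602

3.0602


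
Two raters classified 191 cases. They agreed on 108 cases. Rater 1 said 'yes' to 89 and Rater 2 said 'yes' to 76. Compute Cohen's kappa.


P_o = 108/191 = 0.565445
P_e = (89*76 + 102*115) / 36481 = 0.506949
kappa = (P_o - P_e) / (1 - P_e)
kappa = (0.565445 - 0.506949) / (1 - 0.506949)
kappa = 0.1186

0.1186


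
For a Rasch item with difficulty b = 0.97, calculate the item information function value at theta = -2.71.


P = 1/(1+exp(-(-2.71-0.97))) = 0.0246
I = P*(1-P) = 0.0246 * 0.9754
I = 0.024

0.024


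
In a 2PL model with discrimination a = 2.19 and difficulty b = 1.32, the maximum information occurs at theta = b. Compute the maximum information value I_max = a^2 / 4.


For 2PL, max info at theta = b = 1.32
I_max = a^2 / 4 = 2.19^2 / 4
= 4.7961 / 4
I_max = 1.199

1.199


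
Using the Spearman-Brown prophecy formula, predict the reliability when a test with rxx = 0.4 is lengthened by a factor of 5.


r_new = (n * rxx) / (1 + (n-1) * rxx)
r_new = (5 * 0.4) / (1 + 4 * 0.4)
r_new = 2.0 / 2.6
r_new = 0.7692

0.7692


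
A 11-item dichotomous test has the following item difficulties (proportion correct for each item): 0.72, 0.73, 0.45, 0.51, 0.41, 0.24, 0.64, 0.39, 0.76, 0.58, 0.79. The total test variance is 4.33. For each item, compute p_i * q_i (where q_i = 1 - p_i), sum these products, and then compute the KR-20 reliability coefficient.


For each item, compute p_i * q_i:
  Item 1: 0.72 * 0.28 = 0.2016
  Item 2: 0.73 * 0.27 = 0.1971
  Item 3: 0.45 * 0.55 = 0.2475
  Item 4: 0.51 * 0.49 = 0.2499
  Item 5: 0.41 * 0.59 = 0.2419
  Item 6: 0.24 * 0.76 = 0.1824
  Item 7: 0.64 * 0.36 = 0.2304
  Item 8: 0.39 * 0.61 = 0.2379
  Item 9: 0.76 * 0.24 = 0.1824
  Item 10: 0.58 * 0.42 = 0.2436
  Item 11: 0.79 * 0.21 = 0.1659
Sum(p_i * q_i) = 0.2016 + 0.1971 + 0.2475 + 0.2499 + 0.2419 + 0.1824 + 0.2304 + 0.2379 + 0.1824 + 0.2436 + 0.1659 = 2.3806
KR-20 = (k/(k-1)) * (1 - Sum(p_i*q_i) / Var_total)
= (11/10) * (1 - 2.3806/4.33)
= 1.1 * 0.4502
KR-20 = 0.4952

0.4952


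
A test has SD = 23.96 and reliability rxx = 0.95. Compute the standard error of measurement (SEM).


SEM = SD * sqrt(1 - rxx)
SEM = 23.96 * sqrt(1 - 0.95)
SEM = 23.96 * sqrt(0.05) = 23.96 * 0.223607
SEM = 5.3576

5.3576


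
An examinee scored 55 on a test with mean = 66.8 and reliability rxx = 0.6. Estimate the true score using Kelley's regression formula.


T_est = rxx * X + (1 - rxx) * mean
T_est = 0.6 * 55 + 0.4 * 66.8
T_est = 33.0 + 26.72
T_est = 59.72

59.72


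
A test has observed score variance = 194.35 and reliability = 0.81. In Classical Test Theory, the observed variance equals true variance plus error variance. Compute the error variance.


var_true = rxx * var_obs = 0.81 * 194.35 = 157.4235
var_error = var_obs - var_true
var_error = 194.35 - 157.4235
var_error = 36.9265

36.9265


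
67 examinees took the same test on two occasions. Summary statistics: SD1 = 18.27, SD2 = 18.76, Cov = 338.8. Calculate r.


r = cov(X,Y) / (SD_X * SD_Y)
r = 338.8 / (18.27 * 18.76)
r = 338.8 / 342.7452
r = 0.9885

0.9885


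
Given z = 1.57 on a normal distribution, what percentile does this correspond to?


CDF(z) = 0.5 * (1 + erf(z/sqrt(2)))
erf(1.1102) = 0.8836
CDF = 0.9418
Percentile rank = 0.9418 * 100 = 94.18

94.18


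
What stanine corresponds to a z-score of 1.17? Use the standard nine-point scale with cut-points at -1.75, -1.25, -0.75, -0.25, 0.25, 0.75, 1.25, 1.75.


Stanine boundaries: [-1.75, -1.25, -0.75, -0.25, 0.25, 0.75, 1.25, 1.75]
z = 1.17
Check each boundary:
  z >= -1.75 -> could be stanine 2
  z >= -1.25 -> could be stanine 3
  z >= -0.75 -> could be stanine 4
  z >= -0.25 -> could be stanine 5
  z >= 0.25 -> could be stanine 6
  z >= 0.75 -> could be stanine 7
  z < 1.25
  z < 1.75
Highest qualifying boundary gives stanine = 7

7


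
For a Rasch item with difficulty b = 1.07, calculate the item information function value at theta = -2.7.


P = 1/(1+exp(-(-2.7-1.07))) = 0.0225
I = P*(1-P) = 0.0225 * 0.9775
I = 0.022

0.022


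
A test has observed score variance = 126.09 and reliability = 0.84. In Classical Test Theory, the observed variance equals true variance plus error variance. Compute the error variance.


var_true = rxx * var_obs = 0.84 * 126.09 = 105.9156
var_error = var_obs - var_true
var_error = 126.09 - 105.9156
var_error = 20.1744

20.1744


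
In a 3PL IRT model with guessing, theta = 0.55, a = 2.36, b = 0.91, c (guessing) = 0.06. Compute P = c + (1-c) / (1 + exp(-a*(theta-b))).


logit = 2.36*(0.55 - 0.91) = -0.8496
P* = 1/(1 + exp(--0.8496)) = 0.2995
P = 0.06 + (1 - 0.06) * 0.2995
P = 0.3415

0.3415


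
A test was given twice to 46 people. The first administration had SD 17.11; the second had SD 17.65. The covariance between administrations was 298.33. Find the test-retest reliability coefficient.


r = cov(X,Y) / (SD_X * SD_Y)
r = 298.33 / (17.11 * 17.65)
r = 298.33 / 301.9915
r = 0.9879

0.9879


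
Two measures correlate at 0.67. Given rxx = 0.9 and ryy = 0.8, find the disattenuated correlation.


r_corrected = rxy / sqrt(rxx * ryy)
= 0.67 / sqrt(0.9 * 0.8)
= 0.67 / sqrt(0.72)
= 0.67 / 0.848528
r_corrected = 0.7896

0.7896


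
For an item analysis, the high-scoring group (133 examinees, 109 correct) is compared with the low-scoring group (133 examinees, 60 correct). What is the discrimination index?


p_upper = 109/133 = 0.8195
p_lower = 60/133 = 0.4511
D = 0.8195 - 0.4511 = 0.3684

0.3684


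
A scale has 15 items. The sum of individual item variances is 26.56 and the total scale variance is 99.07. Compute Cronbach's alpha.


alpha = (k/(k-1)) * (1 - sum(si^2)/s_total^2)
= (15/14) * (1 - 26.56/99.07)
alpha = 0.7842

0.7842


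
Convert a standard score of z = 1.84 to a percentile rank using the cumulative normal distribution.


CDF(z) = 0.5 * (1 + erf(z/sqrt(2)))
erf(1.3011) = 0.9342
CDF = 0.9671
Percentile rank = 0.9671 * 100 = 96.71

96.71


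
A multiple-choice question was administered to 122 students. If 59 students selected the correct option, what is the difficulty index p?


Item difficulty p = number correct / total examinees
p = 59 / 122
p = 0.4836

0.4836


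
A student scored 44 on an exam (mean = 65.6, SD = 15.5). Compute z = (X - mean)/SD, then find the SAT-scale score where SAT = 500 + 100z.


z = (X - mean) / SD = (44 - 65.6) / 15.5
z = -21.6 / 15.5
z = -1.3935
SAT-scale = SAT = 500 + 100z
Carry z at full precision (z = -21.6 / 15.5) into the conversion:
SAT-scale = 500 + 100 * (-21.6 / 15.5) = 500 + -2160 / 15.5
SAT-scale = 500 + -139.3548
SAT-scale = 360.6452

360.6452


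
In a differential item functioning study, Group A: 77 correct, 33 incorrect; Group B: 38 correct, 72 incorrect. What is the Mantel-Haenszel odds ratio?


Odds_A = 77/33 = 2.3333
Odds_B = 38/72 = 0.5278
OR = Odds_A / Odds_B = 2.3333 / 0.5278
Exactly, OR = (77 * 72) / (33 * 38) = 5544 / 1254
OR = 4.4211

4.4211


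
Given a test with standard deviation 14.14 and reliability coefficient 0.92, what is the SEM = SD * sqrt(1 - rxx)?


SEM = SD * sqrt(1 - rxx)
SEM = 14.14 * sqrt(1 - 0.92)
SEM = 14.14 * sqrt(0.08) = 14.14 * 0.282843
SEM = 3.9994

3.9994


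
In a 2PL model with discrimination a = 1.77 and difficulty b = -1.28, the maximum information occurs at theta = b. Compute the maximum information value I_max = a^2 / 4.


For 2PL, max info at theta = b = -1.28
I_max = a^2 / 4 = 1.77^2 / 4
= 3.1329 / 4
I_max = 0.7832

0.7832


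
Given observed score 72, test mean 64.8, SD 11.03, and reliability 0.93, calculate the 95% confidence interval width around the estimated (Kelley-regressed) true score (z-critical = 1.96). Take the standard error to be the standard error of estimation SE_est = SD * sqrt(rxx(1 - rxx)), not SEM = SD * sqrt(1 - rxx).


True score estimate = 0.93*72 + 0.07*64.8 = 71.496
SE_est = SD * sqrt(rxx * (1 - rxx)) = 11.03 * sqrt(0.93 * 0.07) = 11.03 * sqrt(0.0651) = 2.814272
CI = T_est +/- z * SE_est, so width = 2 * z * SE_est = 2 * 1.96 * 2.814272
Width = 11.0319

11.0319


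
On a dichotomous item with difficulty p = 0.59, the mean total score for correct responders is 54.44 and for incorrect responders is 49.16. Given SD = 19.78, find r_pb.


q = 1 - p = 0.41
rpb = ((M1 - M0) / SD) * sqrt(p * q)
rpb = ((54.44 - 49.16) / 19.78) * sqrt(0.59 * 0.41)
rpb = 0.1313

0.1313


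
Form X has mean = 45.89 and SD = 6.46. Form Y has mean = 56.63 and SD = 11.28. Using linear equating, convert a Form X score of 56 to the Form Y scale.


slope = SD_Y / SD_X = 11.28 / 6.46 ~ 1.7461
intercept = mean_Y - slope * mean_X = 56.63 - (11.28 / 6.46) * 45.89 ~ -23.4999
Y = slope * X + intercept. To avoid rounding drift from the rounded slope/intercept, evaluate the equivalent form Y = mean_Y + SD_Y * (X - mean_X) / SD_X at full precision:
Y = 56.63 + 11.28 * (56 - 45.89) / 6.46
Y = 56.63 + 11.28 * 10.11 / 6.46
Y = 56.63 + 114.0408 / 6.46
Y = 56.63 + 17.6534
Y = 74.2834

74.2834


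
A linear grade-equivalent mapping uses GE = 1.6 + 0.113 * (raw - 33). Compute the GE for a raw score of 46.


raw - median = 46 - 33 = 13
slope * diff = 0.113 * 13 = 1.469
GE = 1.6 + 1.469
GE = 3.069

3.069


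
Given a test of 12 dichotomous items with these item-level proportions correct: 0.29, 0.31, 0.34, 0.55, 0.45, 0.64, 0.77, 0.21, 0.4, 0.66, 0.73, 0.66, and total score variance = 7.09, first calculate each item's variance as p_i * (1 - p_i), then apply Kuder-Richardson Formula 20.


For each item, compute p_i * q_i:
  Item 1: 0.29 * 0.71 = 0.2059
  Item 2: 0.31 * 0.69 = 0.2139
  Item 3: 0.34 * 0.66 = 0.2244
  Item 4: 0.55 * 0.45 = 0.2475
  Item 5: 0.45 * 0.55 = 0.2475
  Item 6: 0.64 * 0.36 = 0.2304
  Item 7: 0.77 * 0.23 = 0.1771
  Item 8: 0.21 * 0.79 = 0.1659
  Item 9: 0.4 * 0.6 = 0.24
  Item 10: 0.66 * 0.34 = 0.2244
  Item 11: 0.73 * 0.27 = 0.1971
  Item 12: 0.66 * 0.34 = 0.2244
Sum(p_i * q_i) = 0.2059 + 0.2139 + 0.2244 + 0.2475 + 0.2475 + 0.2304 + 0.1771 + 0.1659 + 0.24 + 0.2244 + 0.1971 + 0.2244 = 2.5985
KR-20 = (k/(k-1)) * (1 - Sum(p_i*q_i) / Var_total)
= (12/11) * (1 - 2.5985/7.09)
= 1.0909 * 0.6335
KR-20 = 0.6911

0.6911


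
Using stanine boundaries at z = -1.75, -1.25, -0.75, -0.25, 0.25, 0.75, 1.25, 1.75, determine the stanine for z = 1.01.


Stanine boundaries: [-1.75, -1.25, -0.75, -0.25, 0.25, 0.75, 1.25, 1.75]
z = 1.01
Check each boundary:
  z >= -1.75 -> could be stanine 2
  z >= -1.25 -> could be stanine 3
  z >= -0.75 -> could be stanine 4
  z >= -0.25 -> could be stanine 5
  z >= 0.25 -> could be stanine 6
  z >= 0.75 -> could be stanine 7
  z < 1.25
  z < 1.75
Highest qualifying boundary gives stanine = 7

7


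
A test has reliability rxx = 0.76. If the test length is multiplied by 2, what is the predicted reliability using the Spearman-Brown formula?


r_new = (n * rxx) / (1 + (n-1) * rxx)
r_new = (2 * 0.76) / (1 + 1 * 0.76)
r_new = 1.52 / 1.76
r_new = 0.8636

0.8636


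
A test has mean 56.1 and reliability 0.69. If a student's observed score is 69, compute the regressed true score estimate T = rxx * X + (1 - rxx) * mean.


T_est = rxx * X + (1 - rxx) * mean
T_est = 0.69 * 69 + 0.31 * 56.1
T_est = 47.61 + 17.391
T_est = 65.001

65.001


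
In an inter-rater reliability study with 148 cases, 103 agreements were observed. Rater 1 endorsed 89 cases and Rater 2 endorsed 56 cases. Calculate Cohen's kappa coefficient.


P_o = 103/148 = 0.695946
P_e = (89*56 + 59*92) / 21904 = 0.475347
kappa = (P_o - P_e) / (1 - P_e)
kappa = (0.695946 - 0.475347) / (1 - 0.475347)
kappa = 0.4205

0.4205


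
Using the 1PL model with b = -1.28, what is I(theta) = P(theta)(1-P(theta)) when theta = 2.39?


P = 1/(1+exp(-(2.39--1.28))) = 0.9752
I = P*(1-P) = 0.9752 * 0.0248
I = 0.0242

0.0242


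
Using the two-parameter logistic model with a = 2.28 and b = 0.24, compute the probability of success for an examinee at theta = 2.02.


a*(theta - b) = 2.28 * (2.02 - 0.24) = 4.0584
exp(-4.0584) = 0.0173
P = 1 / (1 + 0.0173)
P = 0.983

0.983


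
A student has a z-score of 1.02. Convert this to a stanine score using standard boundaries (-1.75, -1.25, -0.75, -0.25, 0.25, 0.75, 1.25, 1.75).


Stanine boundaries: [-1.75, -1.25, -0.75, -0.25, 0.25, 0.75, 1.25, 1.75]
z = 1.02
Check each boundary:
  z >= -1.75 -> could be stanine 2
  z >= -1.25 -> could be stanine 3
  z >= -0.75 -> could be stanine 4
  z >= -0.25 -> could be stanine 5
  z >= 0.25 -> could be stanine 6
  z >= 0.75 -> could be stanine 7
  z < 1.25
  z < 1.75
Highest qualifying boundary gives stanine = 7

7


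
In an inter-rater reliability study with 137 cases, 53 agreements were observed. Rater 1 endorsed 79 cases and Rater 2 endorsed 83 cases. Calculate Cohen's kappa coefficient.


P_o = 53/137 = 0.386861
P_e = (79*83 + 58*54) / 18769 = 0.516224
kappa = (P_o - P_e) / (1 - P_e)
kappa = (0.386861 - 0.516224) / (1 - 0.516224)
kappa = -0.2674

-0.2674


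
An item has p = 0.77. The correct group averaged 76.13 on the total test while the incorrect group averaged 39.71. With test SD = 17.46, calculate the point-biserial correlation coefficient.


q = 1 - p = 0.23
rpb = ((M1 - M0) / SD) * sqrt(p * q)
rpb = ((76.13 - 39.71) / 17.46) * sqrt(0.77 * 0.23)
rpb = 0.8778

0.8778


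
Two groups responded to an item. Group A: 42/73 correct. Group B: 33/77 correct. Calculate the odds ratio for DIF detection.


Odds_A = 42/31 = 1.3548
Odds_B = 33/44 = 0.75
OR = Odds_A / Odds_B = 1.3548 / 0.75
Exactly, OR = (42 * 44) / (31 * 33) = 1848 / 1023
OR = 1.8065

1.8065


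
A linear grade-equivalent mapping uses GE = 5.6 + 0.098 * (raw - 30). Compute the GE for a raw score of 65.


raw - median = 65 - 30 = 35
slope * diff = 0.098 * 35 = 3.43
GE = 5.6 + 3.43
GE = 9.03

9.03


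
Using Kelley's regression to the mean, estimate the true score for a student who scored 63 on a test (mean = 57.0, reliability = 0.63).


T_est = rxx * X + (1 - rxx) * mean
T_est = 0.63 * 63 + 0.37 * 57.0
T_est = 39.69 + 21.09
T_est = 60.78

60.78


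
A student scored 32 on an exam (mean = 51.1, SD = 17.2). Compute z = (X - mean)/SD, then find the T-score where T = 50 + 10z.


z = (X - mean) / SD = (32 - 51.1) / 17.2
z = -19.1 / 17.2
z = -1.1105
T-score = T = 50 + 10z
Carry z at full precision (z = -19.1 / 17.2) into the conversion:
T-score = 50 + 10 * (-19.1 / 17.2) = 50 + -191 / 17.2
T-score = 50 + -11.1047
T-score = 38.8953

38.8953


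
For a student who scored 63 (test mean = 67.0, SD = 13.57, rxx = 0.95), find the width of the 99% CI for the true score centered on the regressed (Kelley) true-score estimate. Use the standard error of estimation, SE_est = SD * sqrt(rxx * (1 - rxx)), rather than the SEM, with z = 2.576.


True score estimate = 0.95*63 + 0.05*67.0 = 63.2
SE_est = SD * sqrt(rxx * (1 - rxx)) = 13.57 * sqrt(0.95 * 0.05) = 13.57 * sqrt(0.0475) = 2.957513
CI = T_est +/- z * SE_est, so width = 2 * z * SE_est = 2 * 2.576 * 2.957513
Width = 15.2371

15.2371


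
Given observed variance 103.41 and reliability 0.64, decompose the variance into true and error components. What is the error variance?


var_true = rxx * var_obs = 0.64 * 103.41 = 66.1824
var_error = var_obs - var_true
var_error = 103.41 - 66.1824
var_error = 37.2276

37.2276


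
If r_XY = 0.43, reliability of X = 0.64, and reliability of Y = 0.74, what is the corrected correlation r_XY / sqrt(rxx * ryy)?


r_corrected = rxy / sqrt(rxx * ryy)
= 0.43 / sqrt(0.64 * 0.74)
= 0.43 / sqrt(0.4736)
= 0.43 / 0.688186
r_corrected = 0.6248

0.6248


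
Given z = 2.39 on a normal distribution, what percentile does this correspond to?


CDF(z) = 0.5 * (1 + erf(z/sqrt(2)))
erf(1.69) = 0.9832
CDF = 0.9916
Percentile rank = 0.9916 * 100 = 99.16

99.16


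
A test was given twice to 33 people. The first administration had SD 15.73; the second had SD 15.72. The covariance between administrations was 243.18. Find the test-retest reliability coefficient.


r = cov(X,Y) / (SD_X * SD_Y)
r = 243.18 / (15.73 * 15.72)
r = 243.18 / 247.2756
r = 0.9834

0.9834


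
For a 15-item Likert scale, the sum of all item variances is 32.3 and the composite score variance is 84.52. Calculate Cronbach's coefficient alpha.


alpha = (k/(k-1)) * (1 - sum(si^2)/s_total^2)
= (15/14) * (1 - 32.3/84.52)
alpha = 0.662

0.662


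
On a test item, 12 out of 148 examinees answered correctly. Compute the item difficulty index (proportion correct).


Item difficulty p = number correct / total examinees
p = 12 / 148
p = 0.0811

0.0811


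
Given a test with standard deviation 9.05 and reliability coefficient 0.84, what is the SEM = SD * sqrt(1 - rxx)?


SEM = SD * sqrt(1 - rxx)
SEM = 9.05 * sqrt(1 - 0.84)
SEM = 9.05 * sqrt(0.16) = 9.05 * 0.4
SEM = 3.62

3.62


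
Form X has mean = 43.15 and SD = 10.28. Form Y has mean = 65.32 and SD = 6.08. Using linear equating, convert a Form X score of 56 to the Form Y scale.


slope = SD_Y / SD_X = 6.08 / 10.28 ~ 0.5914
intercept = mean_Y - slope * mean_X = 65.32 - (6.08 / 10.28) * 43.15 ~ 39.7994
Y = slope * X + intercept. To avoid rounding drift from the rounded slope/intercept, evaluate the equivalent form Y = mean_Y + SD_Y * (X - mean_X) / SD_X at full precision:
Y = 65.32 + 6.08 * (56 - 43.15) / 10.28
Y = 65.32 + 6.08 * 12.85 / 10.28
Y = 65.32 + 78.128 / 10.28
Y = 65.32 + 7.6
Y = 72.92

72.92


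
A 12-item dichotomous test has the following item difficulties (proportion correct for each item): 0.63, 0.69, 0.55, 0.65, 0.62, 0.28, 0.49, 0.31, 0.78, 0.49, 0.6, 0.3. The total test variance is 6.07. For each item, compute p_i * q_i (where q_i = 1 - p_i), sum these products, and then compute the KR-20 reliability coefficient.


For each item, compute p_i * q_i:
  Item 1: 0.63 * 0.37 = 0.2331
  Item 2: 0.69 * 0.31 = 0.2139
  Item 3: 0.55 * 0.45 = 0.2475
  Item 4: 0.65 * 0.35 = 0.2275
  Item 5: 0.62 * 0.38 = 0.2356
  Item 6: 0.28 * 0.72 = 0.2016
  Item 7: 0.49 * 0.51 = 0.2499
  Item 8: 0.31 * 0.69 = 0.2139
  Item 9: 0.78 * 0.22 = 0.1716
  Item 10: 0.49 * 0.51 = 0.2499
  Item 11: 0.6 * 0.4 = 0.24
  Item 12: 0.3 * 0.7 = 0.21
Sum(p_i * q_i) = 0.2331 + 0.2139 + 0.2475 + 0.2275 + 0.2356 + 0.2016 + 0.2499 + 0.2139 + 0.1716 + 0.2499 + 0.24 + 0.21 = 2.6945
KR-20 = (k/(k-1)) * (1 - Sum(p_i*q_i) / Var_total)
= (12/11) * (1 - 2.6945/6.07)
= 1.0909 * 0.5561
KR-20 = 0.6066

0.6066


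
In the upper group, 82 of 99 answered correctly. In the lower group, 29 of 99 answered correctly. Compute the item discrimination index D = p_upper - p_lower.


p_upper = 82/99 = 0.8283
p_lower = 29/99 = 0.2929
D = 0.8283 - 0.2929 = 0.5354

0.5354


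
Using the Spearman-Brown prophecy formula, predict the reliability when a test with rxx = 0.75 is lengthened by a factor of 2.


r_new = (n * rxx) / (1 + (n-1) * rxx)
r_new = (2 * 0.75) / (1 + 1 * 0.75)
r_new = 1.5 / 1.75
r_new = 0.8571

0.8571


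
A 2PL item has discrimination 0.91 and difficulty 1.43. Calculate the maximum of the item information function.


For 2PL, max info at theta = b = 1.43
I_max = a^2 / 4 = 0.91^2 / 4
= 0.8281 / 4
I_max = 0.207

0.207


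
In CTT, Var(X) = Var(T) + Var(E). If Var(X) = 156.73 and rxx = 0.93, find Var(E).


var_true = rxx * var_obs = 0.93 * 156.73 = 145.7589
var_error = var_obs - var_true
var_error = 156.73 - 145.7589
var_error = 10.9711

10.9711


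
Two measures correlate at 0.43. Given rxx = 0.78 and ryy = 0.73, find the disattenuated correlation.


r_corrected = rxy / sqrt(rxx * ryy)
= 0.43 / sqrt(0.78 * 0.73)
= 0.43 / sqrt(0.5694)
= 0.43 / 0.754586
r_corrected = 0.5698

0.5698


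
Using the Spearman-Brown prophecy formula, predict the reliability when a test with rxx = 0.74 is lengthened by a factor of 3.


r_new = (n * rxx) / (1 + (n-1) * rxx)
r_new = (3 * 0.74) / (1 + 2 * 0.74)
r_new = 2.22 / 2.48
r_new = 0.8952

0.8952


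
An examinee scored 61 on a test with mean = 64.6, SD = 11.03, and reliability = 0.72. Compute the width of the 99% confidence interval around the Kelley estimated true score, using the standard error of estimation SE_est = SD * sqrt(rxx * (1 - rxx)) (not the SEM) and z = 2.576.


True score estimate = 0.72*61 + 0.28*64.6 = 62.008
SE_est = SD * sqrt(rxx * (1 - rxx)) = 11.03 * sqrt(0.72 * 0.28) = 11.03 * sqrt(0.2016) = 4.952458
CI = T_est +/- z * SE_est, so width = 2 * z * SE_est = 2 * 2.576 * 4.952458
Width = 25.5151

25.5151


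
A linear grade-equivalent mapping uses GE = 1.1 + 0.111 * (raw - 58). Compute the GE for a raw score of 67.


raw - median = 67 - 58 = 9
slope * diff = 0.111 * 9 = 0.999
GE = 1.1 + 0.999
GE = 2.099

2.099


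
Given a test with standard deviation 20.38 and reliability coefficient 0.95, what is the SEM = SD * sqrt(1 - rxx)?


SEM = SD * sqrt(1 - rxx)
SEM = 20.38 * sqrt(1 - 0.95)
SEM = 20.38 * sqrt(0.05) = 20.38 * 0.223607
SEM = 4.5571

4.5571


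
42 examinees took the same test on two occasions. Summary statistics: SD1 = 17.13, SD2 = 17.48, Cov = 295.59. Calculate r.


r = cov(X,Y) / (SD_X * SD_Y)
r = 295.59 / (17.13 * 17.48)
r = 295.59 / 299.4324
r = 0.9872

0.9872


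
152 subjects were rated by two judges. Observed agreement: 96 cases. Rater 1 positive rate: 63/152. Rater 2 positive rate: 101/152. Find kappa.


P_o = 96/152 = 0.631579
P_e = (63*101 + 89*51) / 23104 = 0.471866
kappa = (P_o - P_e) / (1 - P_e)
kappa = (0.631579 - 0.471866) / (1 - 0.471866)
kappa = 0.3024

0.3024


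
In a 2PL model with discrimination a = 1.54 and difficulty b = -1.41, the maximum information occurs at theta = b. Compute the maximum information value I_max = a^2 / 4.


For 2PL, max info at theta = b = -1.41
I_max = a^2 / 4 = 1.54^2 / 4
= 2.3716 / 4
I_max = 0.5929

0.5929


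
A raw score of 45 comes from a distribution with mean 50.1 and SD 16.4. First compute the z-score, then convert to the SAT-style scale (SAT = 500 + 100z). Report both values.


z = (X - mean) / SD = (45 - 50.1) / 16.4
z = -5.1 / 16.4
z = -0.311
SAT-scale = SAT = 500 + 100z
Carry z at full precision (z = -5.1 / 16.4) into the conversion:
SAT-scale = 500 + 100 * (-5.1 / 16.4) = 500 + -510 / 16.4
SAT-scale = 500 + -31.0976
SAT-scale = 468.9024

468.9024


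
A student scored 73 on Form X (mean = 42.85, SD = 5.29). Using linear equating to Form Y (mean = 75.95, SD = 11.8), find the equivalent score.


slope = SD_Y / SD_X = 11.8 / 5.29 ~ 2.2306
intercept = mean_Y - slope * mean_X = 75.95 - (11.8 / 5.29) * 42.85 ~ -19.6322
Y = slope * X + intercept. To avoid rounding drift from the rounded slope/intercept, evaluate the equivalent form Y = mean_Y + SD_Y * (X - mean_X) / SD_X at full precision:
Y = 75.95 + 11.8 * (73 - 42.85) / 5.29
Y = 75.95 + 11.8 * 30.15 / 5.29
Y = 75.95 + 355.77 / 5.29
Y = 75.95 + 67.2533
Y = 143.2033

143.2033


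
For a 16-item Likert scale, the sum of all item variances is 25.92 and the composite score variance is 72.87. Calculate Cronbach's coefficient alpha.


alpha = (k/(k-1)) * (1 - sum(si^2)/s_total^2)
= (16/15) * (1 - 25.92/72.87)
alpha = 0.6873

0.6873


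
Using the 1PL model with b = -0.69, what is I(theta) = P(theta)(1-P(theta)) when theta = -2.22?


P = 1/(1+exp(-(-2.22--0.69))) = 0.178
I = P*(1-P) = 0.178 * 0.822
I = 0.1463

0.1463


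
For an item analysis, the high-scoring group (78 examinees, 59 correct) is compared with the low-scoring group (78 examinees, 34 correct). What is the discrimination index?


p_upper = 59/78 = 0.7564
p_lower = 34/78 = 0.4359
D = 0.7564 - 0.4359 = 0.3205

0.3205


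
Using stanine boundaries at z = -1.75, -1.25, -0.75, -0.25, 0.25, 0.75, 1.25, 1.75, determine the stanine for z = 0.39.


Stanine boundaries: [-1.75, -1.25, -0.75, -0.25, 0.25, 0.75, 1.25, 1.75]
z = 0.39
Check each boundary:
  z >= -1.75 -> could be stanine 2
  z >= -1.25 -> could be stanine 3
  z >= -0.75 -> could be stanine 4
  z >= -0.25 -> could be stanine 5
  z >= 0.25 -> could be stanine 6
  z < 0.75
  z < 1.25
  z < 1.75
Highest qualifying boundary gives stanine = 6

6


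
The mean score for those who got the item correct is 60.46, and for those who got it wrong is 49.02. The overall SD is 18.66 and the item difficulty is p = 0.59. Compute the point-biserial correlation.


q = 1 - p = 0.41
rpb = ((M1 - M0) / SD) * sqrt(p * q)
rpb = ((60.46 - 49.02) / 18.66) * sqrt(0.59 * 0.41)
rpb = 0.3015

0.3015


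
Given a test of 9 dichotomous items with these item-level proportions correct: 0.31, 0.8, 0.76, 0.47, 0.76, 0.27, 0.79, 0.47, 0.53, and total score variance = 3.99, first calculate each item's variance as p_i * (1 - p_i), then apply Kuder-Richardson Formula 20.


For each item, compute p_i * q_i:
  Item 1: 0.31 * 0.69 = 0.2139
  Item 2: 0.8 * 0.2 = 0.16
  Item 3: 0.76 * 0.24 = 0.1824
  Item 4: 0.47 * 0.53 = 0.2491
  Item 5: 0.76 * 0.24 = 0.1824
  Item 6: 0.27 * 0.73 = 0.1971
  Item 7: 0.79 * 0.21 = 0.1659
  Item 8: 0.47 * 0.53 = 0.2491
  Item 9: 0.53 * 0.47 = 0.2491
Sum(p_i * q_i) = 0.2139 + 0.16 + 0.1824 + 0.2491 + 0.1824 + 0.1971 + 0.1659 + 0.2491 + 0.2491 = 1.849
KR-20 = (k/(k-1)) * (1 - Sum(p_i*q_i) / Var_total)
= (9/8) * (1 - 1.849/3.99)
= 1.125 * 0.5366
KR-20 = 0.6037

0.6037


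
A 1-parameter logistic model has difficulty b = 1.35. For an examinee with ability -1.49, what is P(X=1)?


theta - b = -1.49 - 1.35 = -2.84
exp(-(theta - b)) = exp(2.84) = 17.1158
P = 1 / (1 + 17.1158)
P = 0.0552

0.0552


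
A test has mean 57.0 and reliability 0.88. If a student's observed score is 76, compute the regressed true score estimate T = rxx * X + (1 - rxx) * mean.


T_est = rxx * X + (1 - rxx) * mean
T_est = 0.88 * 76 + 0.12 * 57.0
T_est = 66.88 + 6.84
T_est = 73.72

73.72


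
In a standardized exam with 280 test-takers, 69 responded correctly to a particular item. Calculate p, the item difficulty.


Item difficulty p = number correct / total examinees
p = 69 / 280
p = 0.2464

0.2464


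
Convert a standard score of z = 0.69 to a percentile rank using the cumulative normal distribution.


CDF(z) = 0.5 * (1 + erf(z/sqrt(2)))
erf(0.4879) = 0.5098
CDF = 0.7549
Percentile rank = 0.7549 * 100 = 75.49

75.49


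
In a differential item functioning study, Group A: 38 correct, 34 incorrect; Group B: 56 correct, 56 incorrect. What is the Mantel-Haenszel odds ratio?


Odds_A = 38/34 = 1.1176
Odds_B = 56/56 = 1.0
OR = Odds_A / Odds_B = 1.1176 / 1.0
Exactly, OR = (38 * 56) / (34 * 56) = 2128 / 1904
OR = 1.1176

1.1176


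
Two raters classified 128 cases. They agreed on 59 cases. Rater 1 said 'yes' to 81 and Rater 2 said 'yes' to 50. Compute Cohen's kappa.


P_o = 59/128 = 0.460938
P_e = (81*50 + 47*78) / 16384 = 0.470947
kappa = (P_o - P_e) / (1 - P_e)
kappa = (0.460938 - 0.470947) / (1 - 0.470947)
kappa = -0.0189

-0.0189


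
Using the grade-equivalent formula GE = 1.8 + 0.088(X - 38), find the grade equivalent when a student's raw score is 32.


raw - median = 32 - 38 = -6
slope * diff = 0.088 * -6 = -0.528
GE = 1.8 + -0.528
GE = 1.272

1.272


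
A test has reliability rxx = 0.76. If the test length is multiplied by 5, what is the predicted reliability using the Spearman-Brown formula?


r_new = (n * rxx) / (1 + (n-1) * rxx)
r_new = (5 * 0.76) / (1 + 4 * 0.76)
r_new = 3.8 / 4.04
r_new = 0.9406

0.9406


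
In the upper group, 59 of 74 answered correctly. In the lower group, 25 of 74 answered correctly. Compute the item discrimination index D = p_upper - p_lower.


p_upper = 59/74 = 0.7973
p_lower = 25/74 = 0.3378
D = 0.7973 - 0.3378 = 0.4595

0.4595


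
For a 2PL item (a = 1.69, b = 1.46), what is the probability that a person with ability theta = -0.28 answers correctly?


a*(theta - b) = 1.69 * (-0.28 - 1.46) = -2.9406
exp(--2.9406) = 18.9272
P = 1 / (1 + 18.9272)
P = 0.0502

0.0502


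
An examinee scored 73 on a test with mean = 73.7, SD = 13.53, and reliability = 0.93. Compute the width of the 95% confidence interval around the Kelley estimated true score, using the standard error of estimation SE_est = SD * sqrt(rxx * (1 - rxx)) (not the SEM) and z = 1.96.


True score estimate = 0.93*73 + 0.07*73.7 = 73.049
SE_est = SD * sqrt(rxx * (1 - rxx)) = 13.53 * sqrt(0.93 * 0.07) = 13.53 * sqrt(0.0651) = 3.452139
CI = T_est +/- z * SE_est, so width = 2 * z * SE_est = 2 * 1.96 * 3.452139
Width = 13.5324

13.5324


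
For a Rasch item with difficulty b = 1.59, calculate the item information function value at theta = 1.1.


P = 1/(1+exp(-(1.1-1.59))) = 0.3799
I = P*(1-P) = 0.3799 * 0.6201
I = 0.2356

0.2356


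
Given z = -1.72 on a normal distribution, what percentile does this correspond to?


CDF(z) = 0.5 * (1 + erf(z/sqrt(2)))
erf(-1.2162) = -0.9146
CDF = 0.0427
Percentile rank = 0.0427 * 100 = 4.27

4.27


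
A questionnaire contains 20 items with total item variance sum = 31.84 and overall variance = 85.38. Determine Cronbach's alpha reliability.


alpha = (k/(k-1)) * (1 - sum(si^2)/s_total^2)
= (20/19) * (1 - 31.84/85.38)
alpha = 0.6601

0.6601


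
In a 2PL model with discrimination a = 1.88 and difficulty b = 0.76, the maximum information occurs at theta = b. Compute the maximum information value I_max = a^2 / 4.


For 2PL, max info at theta = b = 0.76
I_max = a^2 / 4 = 1.88^2 / 4
= 3.5344 / 4
I_max = 0.8836

0.8836


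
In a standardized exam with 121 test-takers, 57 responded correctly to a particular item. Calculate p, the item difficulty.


Item difficulty p = number correct / total examinees
p = 57 / 121
p = 0.4711

0.4711


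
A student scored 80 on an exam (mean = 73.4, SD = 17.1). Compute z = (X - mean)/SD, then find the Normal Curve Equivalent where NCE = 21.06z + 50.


z = (X - mean) / SD = (80 - 73.4) / 17.1
z = 6.6 / 17.1
z = 0.386
NCE = NCE = 21.06z + 50
Carry z at full precision (z = 6.6 / 17.1) into the conversion:
NCE = 21.06 * (6.6 / 17.1) + 50 = 138.996 / 17.1 + 50
NCE = 8.1284 + 50
NCE = 58.1284

58.1284


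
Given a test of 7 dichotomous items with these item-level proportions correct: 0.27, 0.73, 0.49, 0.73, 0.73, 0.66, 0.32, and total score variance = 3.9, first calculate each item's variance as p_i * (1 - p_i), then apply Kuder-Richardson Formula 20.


For each item, compute p_i * q_i:
  Item 1: 0.27 * 0.73 = 0.1971
  Item 2: 0.73 * 0.27 = 0.1971
  Item 3: 0.49 * 0.51 = 0.2499
  Item 4: 0.73 * 0.27 = 0.1971
  Item 5: 0.73 * 0.27 = 0.1971
  Item 6: 0.66 * 0.34 = 0.2244
  Item 7: 0.32 * 0.68 = 0.2176
Sum(p_i * q_i) = 0.1971 + 0.1971 + 0.2499 + 0.1971 + 0.1971 + 0.2244 + 0.2176 = 1.4803
KR-20 = (k/(k-1)) * (1 - Sum(p_i*q_i) / Var_total)
= (7/6) * (1 - 1.4803/3.9)
= 1.1667 * 0.6204
KR-20 = 0.7238

0.7238


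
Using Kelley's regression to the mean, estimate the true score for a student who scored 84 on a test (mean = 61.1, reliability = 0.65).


T_est = rxx * X + (1 - rxx) * mean
T_est = 0.65 * 84 + 0.35 * 61.1
T_est = 54.6 + 21.385
T_est = 75.985

75.985


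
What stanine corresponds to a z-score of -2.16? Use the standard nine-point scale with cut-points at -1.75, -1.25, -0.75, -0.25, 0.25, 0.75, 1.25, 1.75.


Stanine boundaries: [-1.75, -1.25, -0.75, -0.25, 0.25, 0.75, 1.25, 1.75]
z = -2.16
Check each boundary:
  z < -1.75
  z < -1.25
  z < -0.75
  z < -0.25
  z < 0.25
  z < 0.75
  z < 1.25
  z < 1.75
Highest qualifying boundary gives stanine = 1

1


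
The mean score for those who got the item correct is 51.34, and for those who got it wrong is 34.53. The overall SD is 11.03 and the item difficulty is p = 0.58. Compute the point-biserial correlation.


q = 1 - p = 0.42
rpb = ((M1 - M0) / SD) * sqrt(p * q)
rpb = ((51.34 - 34.53) / 11.03) * sqrt(0.58 * 0.42)
rpb = 0.7522

0.7522


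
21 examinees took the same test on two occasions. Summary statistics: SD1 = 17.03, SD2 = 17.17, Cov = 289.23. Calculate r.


r = cov(X,Y) / (SD_X * SD_Y)
r = 289.23 / (17.03 * 17.17)
r = 289.23 / 292.4051
r = 0.9891

0.9891


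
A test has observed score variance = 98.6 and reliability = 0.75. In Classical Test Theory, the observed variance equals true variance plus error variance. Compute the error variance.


var_true = rxx * var_obs = 0.75 * 98.6 = 73.95
var_error = var_obs - var_true
var_error = 98.6 - 73.95
var_error = 24.65

24.65


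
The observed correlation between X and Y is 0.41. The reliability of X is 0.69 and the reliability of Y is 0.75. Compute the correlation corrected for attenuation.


r_corrected = rxy / sqrt(rxx * ryy)
= 0.41 / sqrt(0.69 * 0.75)
= 0.41 / sqrt(0.5175)
= 0.41 / 0.719375
r_corrected = 0.5699

0.5699


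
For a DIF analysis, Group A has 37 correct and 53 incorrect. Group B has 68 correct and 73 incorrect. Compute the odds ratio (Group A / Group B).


Odds_A = 37/53 = 0.6981
Odds_B = 68/73 = 0.9315
OR = Odds_A / Odds_B = 0.6981 / 0.9315
Exactly, OR = (37 * 73) / (53 * 68) = 2701 / 3604
OR = 0.7494

0.7494
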